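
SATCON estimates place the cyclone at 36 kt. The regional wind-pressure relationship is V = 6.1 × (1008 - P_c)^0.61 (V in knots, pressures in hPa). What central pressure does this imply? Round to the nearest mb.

ΔP = (V / 6.1)^(1/0.61) = (36/6.1)^1.639.
36/6.1 = 5.902; 5.902^1.639 ≈ 18.36 mb.
P_c = 1008 − 18.36 = 989.64 ≈ 990 mb.

990 mb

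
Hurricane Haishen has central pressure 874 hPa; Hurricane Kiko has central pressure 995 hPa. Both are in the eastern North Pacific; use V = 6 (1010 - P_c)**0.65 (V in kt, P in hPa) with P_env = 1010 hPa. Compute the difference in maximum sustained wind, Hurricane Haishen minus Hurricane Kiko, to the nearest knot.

Hurricane Haishen: ΔP = 136; V ≈ 6 × 136^0.65 ≈ 146.20 kt.
Hurricane Kiko: ΔP = 15; V ≈ 6 × 15^0.65 ≈ 34.88 kt.
Difference ≈ 146.20 − 34.88 = 111.32 → 111 kt.

111 kt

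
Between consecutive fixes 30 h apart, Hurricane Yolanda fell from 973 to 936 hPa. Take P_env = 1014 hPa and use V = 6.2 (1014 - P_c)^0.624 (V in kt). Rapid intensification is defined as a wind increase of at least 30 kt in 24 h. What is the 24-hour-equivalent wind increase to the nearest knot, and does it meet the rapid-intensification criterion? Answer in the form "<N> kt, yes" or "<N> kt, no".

V₁: ΔP = 41, V ≈ 6.2 × 41^0.624 ≈ 62.92 kt.
V₂: ΔP = 78, V ≈ 6.2 × 78^0.624 ≈ 93.99 kt.
ΔV over 30 h = 31.07 kt → 24 h equivalent = 31.07 × 24/30 ≈ 24.86 kt.
25 kt < 30 kt ⇒ not rapid intensification.

25 kt, no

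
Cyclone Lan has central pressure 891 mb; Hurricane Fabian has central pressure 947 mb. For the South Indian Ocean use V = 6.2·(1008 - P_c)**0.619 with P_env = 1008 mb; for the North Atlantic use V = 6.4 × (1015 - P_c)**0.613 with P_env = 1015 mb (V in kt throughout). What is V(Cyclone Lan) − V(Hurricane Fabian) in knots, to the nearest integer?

Cyclone Lan: ΔP = 117; V ≈ 6.2 × 117^0.619 ≈ 118.19 kt.
Hurricane Fabian: ΔP = 68; V ≈ 6.4 × 68^0.613 ≈ 85.02 kt.
Difference ≈ 118.19 − 85.02 = 33.17 → 33 kt.

33 kt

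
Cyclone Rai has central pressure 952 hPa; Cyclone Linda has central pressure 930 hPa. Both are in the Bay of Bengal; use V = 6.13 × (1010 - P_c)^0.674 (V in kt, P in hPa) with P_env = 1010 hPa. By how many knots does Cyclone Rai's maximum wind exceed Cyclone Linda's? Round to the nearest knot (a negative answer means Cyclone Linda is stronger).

-23 kt

Cyclone Rai: ΔP = 58; V ≈ 6.13 × 58^0.674 ≈ 94.63 kt.
Cyclone Linda: ΔP = 80; V ≈ 6.13 × 80^0.674 ≈ 117.53 kt.
Difference ≈ 94.63 − 117.53 = -22.90 → -23 kt.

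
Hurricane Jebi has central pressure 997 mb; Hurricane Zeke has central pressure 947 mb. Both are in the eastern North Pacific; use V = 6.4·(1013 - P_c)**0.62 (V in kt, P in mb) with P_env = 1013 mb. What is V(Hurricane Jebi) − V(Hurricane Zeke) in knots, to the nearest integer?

-50 kt

Hurricane Jebi: ΔP = 16; V ≈ 6.4 × 16^0.62 ≈ 35.71 kt.
Hurricane Zeke: ΔP = 66; V ≈ 6.4 × 66^0.62 ≈ 85.96 kt.
Difference ≈ 35.71 − 85.96 = -50.25 → -50 kt.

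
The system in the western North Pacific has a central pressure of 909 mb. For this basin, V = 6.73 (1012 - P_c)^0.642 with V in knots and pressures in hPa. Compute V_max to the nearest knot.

ΔP = 1012 − 909 = 103 mb.
103^0.642 ≈ 19.599.
V ≈ 6.73 × 19.599 ≈ 131.9 kt.

132 kt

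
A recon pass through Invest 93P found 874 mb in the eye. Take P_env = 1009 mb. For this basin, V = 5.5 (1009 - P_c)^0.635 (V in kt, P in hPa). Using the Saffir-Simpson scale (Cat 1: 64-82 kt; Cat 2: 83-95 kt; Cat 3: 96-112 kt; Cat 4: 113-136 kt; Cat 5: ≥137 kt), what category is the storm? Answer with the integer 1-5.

4

ΔP = 1009 − 874 = 135 mb.
V ≈ 5.5 × 135^0.635 = 5.5 × 22.53 ≈ 124 kt.
124 kt falls in the Category 4 band.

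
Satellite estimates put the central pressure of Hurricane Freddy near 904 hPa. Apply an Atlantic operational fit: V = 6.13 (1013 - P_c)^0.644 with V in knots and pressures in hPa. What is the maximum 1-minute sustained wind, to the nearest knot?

126 kt

ΔP = 1013 − 904 = 109 hPa.
109^0.644 ≈ 20.516.
V ≈ 6.13 × 20.516 ≈ 125.8 kt.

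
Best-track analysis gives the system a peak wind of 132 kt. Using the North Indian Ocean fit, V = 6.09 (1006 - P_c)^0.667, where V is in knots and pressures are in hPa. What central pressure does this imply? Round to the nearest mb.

905 mb

ΔP = (V / 6.09)^(1/0.667) = (132/6.09)^1.499.
132/6.09 = 21.675; 21.675^1.499 ≈ 100.68 mb.
P_c = 1006 − 100.68 = 905.32 ≈ 905 mb.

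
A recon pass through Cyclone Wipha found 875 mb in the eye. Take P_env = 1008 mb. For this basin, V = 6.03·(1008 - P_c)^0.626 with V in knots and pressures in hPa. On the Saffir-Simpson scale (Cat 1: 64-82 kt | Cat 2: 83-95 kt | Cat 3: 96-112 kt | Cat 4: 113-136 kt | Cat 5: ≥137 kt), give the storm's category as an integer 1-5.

4

ΔP = 1008 − 875 = 133 mb.
V ≈ 6.03 × 133^0.626 = 6.03 × 21.36 ≈ 129 kt.
129 kt falls in the Category 4 band.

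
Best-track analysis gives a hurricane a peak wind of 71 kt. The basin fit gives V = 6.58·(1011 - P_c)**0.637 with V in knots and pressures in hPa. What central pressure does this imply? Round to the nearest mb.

969 mb

ΔP = (V / 6.58)^(1/0.637) = (71/6.58)^1.570.
71/6.58 = 10.790; 10.790^1.570 ≈ 41.85 mb.
P_c = 1011 − 41.85 = 969.15 ≈ 969 mb.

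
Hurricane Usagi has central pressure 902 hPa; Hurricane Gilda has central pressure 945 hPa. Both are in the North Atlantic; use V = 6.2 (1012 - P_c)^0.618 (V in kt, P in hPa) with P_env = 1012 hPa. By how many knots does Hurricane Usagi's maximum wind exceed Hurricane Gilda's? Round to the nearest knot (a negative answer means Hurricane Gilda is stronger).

30 kt

Hurricane Usagi: ΔP = 110; V ≈ 6.2 × 110^0.618 ≈ 113.23 kt.
Hurricane Gilda: ΔP = 67; V ≈ 6.2 × 67^0.618 ≈ 83.35 kt.
Difference ≈ 113.23 − 83.35 = 29.88 → 30 kt.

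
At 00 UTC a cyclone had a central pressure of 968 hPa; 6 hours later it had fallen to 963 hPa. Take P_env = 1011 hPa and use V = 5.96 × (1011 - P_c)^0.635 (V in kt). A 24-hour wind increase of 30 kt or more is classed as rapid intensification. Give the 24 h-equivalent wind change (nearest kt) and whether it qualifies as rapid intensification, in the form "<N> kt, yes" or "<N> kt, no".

V₁: ΔP = 43, V ≈ 5.96 × 43^0.635 ≈ 64.94 kt.
V₂: ΔP = 48, V ≈ 5.96 × 48^0.635 ≈ 69.64 kt.
ΔV over 6 h = 4.70 kt → 24 h equivalent = 4.70 × 24/6 ≈ 18.80 kt.
19 kt < 30 kt ⇒ not rapid intensification.

19 kt, no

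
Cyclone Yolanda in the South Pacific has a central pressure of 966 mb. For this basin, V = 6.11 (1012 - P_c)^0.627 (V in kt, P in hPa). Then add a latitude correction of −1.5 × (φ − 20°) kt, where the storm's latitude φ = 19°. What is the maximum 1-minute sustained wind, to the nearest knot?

ΔP = 1012 − 966 = 46 mb.
46^0.627 ≈ 11.029.
V ≈ 6.11 × 11.029 ≈ 67.4 kt.
Latitude correction: −1.5 × (19 − 20) = 1.5 kt.
Corrected V ≈ 68.9 kt → 69 kt.

69 kt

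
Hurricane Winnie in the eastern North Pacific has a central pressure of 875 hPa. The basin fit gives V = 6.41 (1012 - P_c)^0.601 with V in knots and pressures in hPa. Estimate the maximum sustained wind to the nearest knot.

ΔP = 1012 − 875 = 137 hPa.
137^0.601 ≈ 19.238.
V ≈ 6.41 × 19.238 ≈ 123.3 kt.

123 kt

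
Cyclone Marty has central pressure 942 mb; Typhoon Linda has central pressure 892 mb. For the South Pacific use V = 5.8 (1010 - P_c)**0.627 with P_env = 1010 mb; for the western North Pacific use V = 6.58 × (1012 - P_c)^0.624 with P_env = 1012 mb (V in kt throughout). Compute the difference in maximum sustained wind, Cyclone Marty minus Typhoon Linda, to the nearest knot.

Cyclone Marty: ΔP = 68; V ≈ 5.8 × 68^0.627 ≈ 81.74 kt.
Typhoon Linda: ΔP = 120; V ≈ 6.58 × 120^0.624 ≈ 130.51 kt.
Difference ≈ 81.74 − 130.51 = -48.77 → -49 kt.

-49 kt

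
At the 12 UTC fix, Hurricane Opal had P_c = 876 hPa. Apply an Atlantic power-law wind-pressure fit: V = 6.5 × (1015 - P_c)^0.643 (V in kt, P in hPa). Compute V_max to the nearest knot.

ΔP = 1015 − 876 = 139 hPa.
139^0.643 ≈ 23.876.
V ≈ 6.5 × 23.876 ≈ 155.2 kt.

155 kt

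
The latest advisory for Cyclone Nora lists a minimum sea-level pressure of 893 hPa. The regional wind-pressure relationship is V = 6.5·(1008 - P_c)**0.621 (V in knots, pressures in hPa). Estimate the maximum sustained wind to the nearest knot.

124 kt

ΔP = 1008 − 893 = 115 hPa.
115^0.621 ≈ 19.041.
V ≈ 6.5 × 19.041 ≈ 123.8 kt.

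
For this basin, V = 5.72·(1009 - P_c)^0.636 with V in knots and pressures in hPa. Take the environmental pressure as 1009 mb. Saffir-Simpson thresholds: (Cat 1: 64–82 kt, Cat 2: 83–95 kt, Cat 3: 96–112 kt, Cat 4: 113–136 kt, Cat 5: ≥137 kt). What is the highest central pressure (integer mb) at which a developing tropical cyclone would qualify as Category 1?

Category 1 begins at V = 64 kt.
Required ΔP = (64/5.72)^(1/0.636) = 11.189^1.572 ≈ 44.57 mb.
P_c ≤ 1009 − 44.57 = 964.43, so the highest integer P_c is 964 mb.

964 mb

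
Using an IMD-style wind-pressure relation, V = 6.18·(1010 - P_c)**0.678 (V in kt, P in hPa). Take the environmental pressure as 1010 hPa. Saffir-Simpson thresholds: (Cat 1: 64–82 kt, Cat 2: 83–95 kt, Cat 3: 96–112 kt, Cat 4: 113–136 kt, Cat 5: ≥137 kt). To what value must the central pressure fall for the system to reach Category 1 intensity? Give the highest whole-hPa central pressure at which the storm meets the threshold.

978 hPa

Category 1 begins at V = 64 kt.
Required ΔP = (64/6.18)^(1/0.678) = 10.356^1.475 ≈ 31.43 hPa.
P_c ≤ 1010 − 31.43 = 978.57, so the highest integer P_c is 978 hPa.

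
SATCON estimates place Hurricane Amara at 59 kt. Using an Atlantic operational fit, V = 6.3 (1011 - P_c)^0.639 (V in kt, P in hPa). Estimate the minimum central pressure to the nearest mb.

ΔP = (V / 6.3)^(1/0.639) = (59/6.3)^1.565.
59/6.3 = 9.365; 9.365^1.565 ≈ 33.14 mb.
P_c = 1011 − 33.14 = 977.86 ≈ 978 mb.

978 mb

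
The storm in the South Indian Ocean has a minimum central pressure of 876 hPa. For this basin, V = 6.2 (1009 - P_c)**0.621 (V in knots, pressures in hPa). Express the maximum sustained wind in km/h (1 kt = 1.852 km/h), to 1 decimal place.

239.3 km/h

ΔP = 1009 − 876 = 133 hPa.
V ≈ 6.2 × 133^0.621 = 6.2 × 20.841 ≈ 129.212 kt.
129.212 × 1.852 ≈ 239.30 km/h → 239.3 km/h.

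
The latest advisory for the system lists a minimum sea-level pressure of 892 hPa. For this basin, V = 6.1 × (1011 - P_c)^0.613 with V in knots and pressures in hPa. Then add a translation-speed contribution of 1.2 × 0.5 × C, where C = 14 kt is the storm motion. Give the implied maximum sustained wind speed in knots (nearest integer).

123 kt

ΔP = 1011 − 892 = 119 hPa.
119^0.613 ≈ 18.720.
V ≈ 6.1 × 18.720 ≈ 114.2 kt.
Translation term: 1.2 × 0.5 × 14 = 8.4 kt.
Corrected V ≈ 122.6 kt → 123 kt.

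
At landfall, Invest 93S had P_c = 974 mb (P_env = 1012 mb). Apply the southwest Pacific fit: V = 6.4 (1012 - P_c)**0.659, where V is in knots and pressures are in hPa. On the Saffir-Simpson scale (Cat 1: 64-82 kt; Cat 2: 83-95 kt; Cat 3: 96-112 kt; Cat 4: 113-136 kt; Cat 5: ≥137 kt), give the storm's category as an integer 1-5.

ΔP = 1012 − 974 = 38 mb.
V ≈ 6.4 × 38^0.659 = 6.4 × 10.99 ≈ 70 kt.
70 kt falls in the Category 1 band.

1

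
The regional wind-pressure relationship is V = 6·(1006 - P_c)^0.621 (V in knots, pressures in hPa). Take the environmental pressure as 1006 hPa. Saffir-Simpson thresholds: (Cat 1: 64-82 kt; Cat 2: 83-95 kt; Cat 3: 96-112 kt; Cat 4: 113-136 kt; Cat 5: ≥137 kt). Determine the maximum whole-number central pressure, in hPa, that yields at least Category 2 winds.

937 hPa

Category 2 begins at V = 83 kt.
Required ΔP = (83/6)^(1/0.621) = 13.833^1.610 ≈ 68.75 hPa.
P_c ≤ 1006 − 68.75 = 937.25, so the highest integer P_c is 937 hPa.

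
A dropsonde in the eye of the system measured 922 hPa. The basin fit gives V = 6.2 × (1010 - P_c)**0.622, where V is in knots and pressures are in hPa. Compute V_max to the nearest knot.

ΔP = 1010 − 922 = 88 hPa.
88^0.622 ≈ 16.198.
V ≈ 6.2 × 16.198 ≈ 100.4 kt.

100 kt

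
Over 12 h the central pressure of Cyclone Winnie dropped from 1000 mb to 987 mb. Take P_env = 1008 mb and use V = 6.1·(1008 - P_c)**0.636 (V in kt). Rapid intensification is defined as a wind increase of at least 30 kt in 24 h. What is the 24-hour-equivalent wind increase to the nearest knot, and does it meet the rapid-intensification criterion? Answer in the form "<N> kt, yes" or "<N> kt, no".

V₁: ΔP = 8, V ≈ 6.1 × 8^0.636 ≈ 22.89 kt.
V₂: ΔP = 21, V ≈ 6.1 × 21^0.636 ≈ 42.29 kt.
ΔV over 12 h = 19.40 kt → 24 h equivalent = 19.40 × 24/12 ≈ 38.80 kt.
39 kt ≥ 30 kt ⇒ rapid intensification.

39 kt, yes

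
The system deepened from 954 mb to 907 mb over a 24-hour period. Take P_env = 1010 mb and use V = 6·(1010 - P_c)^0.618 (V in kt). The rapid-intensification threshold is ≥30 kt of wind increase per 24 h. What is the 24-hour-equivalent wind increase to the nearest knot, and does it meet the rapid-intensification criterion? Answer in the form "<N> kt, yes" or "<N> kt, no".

33 kt, yes

V₁: ΔP = 56, V ≈ 6 × 56^0.618 ≈ 72.20 kt.
V₂: ΔP = 103, V ≈ 6 × 103^0.618 ≈ 105.22 kt.
ΔV over 24 h = 33.02 kt → 24 h equivalent = 33.02 × 24/24 ≈ 33.02 kt.
33 kt ≥ 30 kt ⇒ rapid intensification.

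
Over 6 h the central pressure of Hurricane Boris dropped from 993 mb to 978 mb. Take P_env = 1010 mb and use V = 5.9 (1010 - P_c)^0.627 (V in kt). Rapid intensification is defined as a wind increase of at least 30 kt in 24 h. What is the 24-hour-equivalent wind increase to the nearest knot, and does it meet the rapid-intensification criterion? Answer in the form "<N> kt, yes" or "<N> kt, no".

V₁: ΔP = 17, V ≈ 5.9 × 17^0.627 ≈ 34.86 kt.
V₂: ΔP = 32, V ≈ 5.9 × 32^0.627 ≈ 51.83 kt.
ΔV over 6 h = 16.97 kt → 24 h equivalent = 16.97 × 24/6 ≈ 67.88 kt.
68 kt ≥ 30 kt ⇒ rapid intensification.

68 kt, yes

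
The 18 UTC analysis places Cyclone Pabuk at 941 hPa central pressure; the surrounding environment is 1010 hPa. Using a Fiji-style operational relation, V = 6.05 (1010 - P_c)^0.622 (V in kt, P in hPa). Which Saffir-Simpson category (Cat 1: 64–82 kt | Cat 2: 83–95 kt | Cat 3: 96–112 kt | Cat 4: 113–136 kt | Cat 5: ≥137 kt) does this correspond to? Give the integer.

2

ΔP = 1010 − 941 = 69 hPa.
V ≈ 6.05 × 69^0.622 = 6.05 × 13.92 ≈ 84 kt.
84 kt falls in the Category 2 band.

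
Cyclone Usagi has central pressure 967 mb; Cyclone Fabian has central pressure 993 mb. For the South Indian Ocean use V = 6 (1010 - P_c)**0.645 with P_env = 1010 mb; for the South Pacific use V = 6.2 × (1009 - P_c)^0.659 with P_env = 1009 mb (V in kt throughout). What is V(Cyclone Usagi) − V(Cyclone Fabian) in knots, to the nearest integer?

Cyclone Usagi: ΔP = 43; V ≈ 6 × 43^0.645 ≈ 67.88 kt.
Cyclone Fabian: ΔP = 16; V ≈ 6.2 × 16^0.659 ≈ 38.54 kt.
Difference ≈ 67.88 − 38.54 = 29.34 → 29 kt.

29 kt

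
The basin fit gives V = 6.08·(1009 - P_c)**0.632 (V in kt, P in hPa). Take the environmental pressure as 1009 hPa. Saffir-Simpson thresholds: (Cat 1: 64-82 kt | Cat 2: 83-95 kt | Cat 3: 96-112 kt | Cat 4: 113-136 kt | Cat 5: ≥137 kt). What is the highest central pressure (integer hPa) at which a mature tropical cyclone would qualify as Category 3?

Category 3 begins at V = 96 kt.
Required ΔP = (96/6.08)^(1/0.632) = 15.789^1.582 ≈ 78.73 hPa.
P_c ≤ 1009 − 78.73 = 930.27, so the highest integer P_c is 930 hPa.

930 hPa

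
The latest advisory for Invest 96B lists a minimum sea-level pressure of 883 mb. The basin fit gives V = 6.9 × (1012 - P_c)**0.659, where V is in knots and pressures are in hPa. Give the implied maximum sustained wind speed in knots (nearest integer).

170 kt

ΔP = 1012 − 883 = 129 mb.
129^0.659 ≈ 24.597.
V ≈ 6.9 × 24.597 ≈ 169.7 kt.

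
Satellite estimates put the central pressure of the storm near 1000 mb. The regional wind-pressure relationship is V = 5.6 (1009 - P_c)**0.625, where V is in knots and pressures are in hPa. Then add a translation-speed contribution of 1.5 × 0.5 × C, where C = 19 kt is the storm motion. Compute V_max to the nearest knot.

ΔP = 1009 − 1000 = 9 mb.
9^0.625 ≈ 3.948.
V ≈ 5.6 × 3.948 ≈ 22.1 kt.
Translation term: 1.5 × 0.5 × 19 = 14.25 kt.
Corrected V ≈ 36.35 kt → 36 kt.

36 kt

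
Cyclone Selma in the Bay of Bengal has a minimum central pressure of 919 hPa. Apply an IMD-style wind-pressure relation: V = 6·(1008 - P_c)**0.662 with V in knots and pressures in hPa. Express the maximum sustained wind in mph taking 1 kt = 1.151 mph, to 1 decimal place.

134.8 mph

ΔP = 1008 − 919 = 89 hPa.
V ≈ 6 × 89^0.662 = 6 × 19.521 ≈ 117.124 kt.
117.124 × 1.151 ≈ 134.81 mph → 134.8 mph.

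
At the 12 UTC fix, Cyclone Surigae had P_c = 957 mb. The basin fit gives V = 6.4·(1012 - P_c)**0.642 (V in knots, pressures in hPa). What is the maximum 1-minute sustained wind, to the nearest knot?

ΔP = 1012 − 957 = 55 mb.
55^0.642 ≈ 13.101.
V ≈ 6.4 × 13.101 ≈ 83.8 kt.

84 kt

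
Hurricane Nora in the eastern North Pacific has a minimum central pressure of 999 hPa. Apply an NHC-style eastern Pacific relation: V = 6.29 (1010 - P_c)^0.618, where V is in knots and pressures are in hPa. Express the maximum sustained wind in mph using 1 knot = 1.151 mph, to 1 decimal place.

31.9 mph

ΔP = 1010 − 999 = 11 hPa.
V ≈ 6.29 × 11^0.618 = 6.29 × 4.401 ≈ 27.684 kt.
27.684 × 1.151 ≈ 31.86 mph → 31.9 mph.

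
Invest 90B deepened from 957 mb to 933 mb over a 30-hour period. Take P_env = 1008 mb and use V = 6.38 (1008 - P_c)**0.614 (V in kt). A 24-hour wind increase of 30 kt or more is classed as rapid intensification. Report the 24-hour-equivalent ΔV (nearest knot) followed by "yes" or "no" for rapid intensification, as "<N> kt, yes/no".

15 kt, no

V₁: ΔP = 51, V ≈ 6.38 × 51^0.614 ≈ 71.33 kt.
V₂: ΔP = 75, V ≈ 6.38 × 75^0.614 ≈ 90.39 kt.
ΔV over 30 h = 19.06 kt → 24 h equivalent = 19.06 × 24/30 ≈ 15.25 kt.
15 kt < 30 kt ⇒ not rapid intensification.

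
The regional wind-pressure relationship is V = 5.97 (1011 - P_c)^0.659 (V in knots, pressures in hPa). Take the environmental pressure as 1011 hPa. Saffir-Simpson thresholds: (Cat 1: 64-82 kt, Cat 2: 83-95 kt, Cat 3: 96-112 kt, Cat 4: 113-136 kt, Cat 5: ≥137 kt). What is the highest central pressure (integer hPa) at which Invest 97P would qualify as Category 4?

924 hPa

Category 4 begins at V = 113 kt.
Required ΔP = (113/5.97)^(1/0.659) = 18.928^1.517 ≈ 86.68 hPa.
P_c ≤ 1011 − 86.68 = 924.32, so the highest integer P_c is 924 hPa.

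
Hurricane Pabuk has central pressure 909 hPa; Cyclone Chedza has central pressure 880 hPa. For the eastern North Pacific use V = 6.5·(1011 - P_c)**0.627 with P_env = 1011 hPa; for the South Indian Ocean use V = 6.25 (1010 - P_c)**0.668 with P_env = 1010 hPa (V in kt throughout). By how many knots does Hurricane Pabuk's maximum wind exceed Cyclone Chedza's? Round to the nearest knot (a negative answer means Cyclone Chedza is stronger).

Hurricane Pabuk: ΔP = 102; V ≈ 6.5 × 102^0.627 ≈ 118.12 kt.
Cyclone Chedza: ΔP = 130; V ≈ 6.25 × 130^0.668 ≈ 161.43 kt.
Difference ≈ 118.12 − 161.43 = -43.31 → -43 kt.

-43 kt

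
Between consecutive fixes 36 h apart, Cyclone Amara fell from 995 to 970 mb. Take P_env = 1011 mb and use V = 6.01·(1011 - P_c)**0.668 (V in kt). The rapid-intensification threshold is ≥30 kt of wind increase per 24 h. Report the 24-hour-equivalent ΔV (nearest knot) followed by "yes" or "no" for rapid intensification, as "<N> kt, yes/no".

V₁: ΔP = 16, V ≈ 6.01 × 16^0.668 ≈ 38.30 kt.
V₂: ΔP = 41, V ≈ 6.01 × 41^0.668 ≈ 71.81 kt.
ΔV over 36 h = 33.51 kt → 24 h equivalent = 33.51 × 24/36 ≈ 22.34 kt.
22 kt < 30 kt ⇒ not rapid intensification.

22 kt, no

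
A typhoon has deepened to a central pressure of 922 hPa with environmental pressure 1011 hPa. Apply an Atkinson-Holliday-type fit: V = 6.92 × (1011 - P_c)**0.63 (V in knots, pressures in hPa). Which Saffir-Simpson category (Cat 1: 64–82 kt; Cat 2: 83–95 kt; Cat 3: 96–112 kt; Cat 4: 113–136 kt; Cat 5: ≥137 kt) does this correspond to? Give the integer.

4

ΔP = 1011 − 922 = 89 hPa.
V ≈ 6.92 × 89^0.63 = 6.92 × 16.91 ≈ 117 kt.
117 kt falls in the Category 4 band.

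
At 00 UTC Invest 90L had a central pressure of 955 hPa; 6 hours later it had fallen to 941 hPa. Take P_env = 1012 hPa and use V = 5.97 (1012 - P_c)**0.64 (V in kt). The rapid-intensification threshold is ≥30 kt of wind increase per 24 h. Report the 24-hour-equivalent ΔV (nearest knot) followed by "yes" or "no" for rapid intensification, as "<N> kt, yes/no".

48 kt, yes

V₁: ΔP = 57, V ≈ 5.97 × 57^0.64 ≈ 79.38 kt.
V₂: ΔP = 71, V ≈ 5.97 × 71^0.64 ≈ 91.36 kt.
ΔV over 6 h = 11.98 kt → 24 h equivalent = 11.98 × 24/6 ≈ 47.92 kt.
48 kt ≥ 30 kt ⇒ rapid intensification.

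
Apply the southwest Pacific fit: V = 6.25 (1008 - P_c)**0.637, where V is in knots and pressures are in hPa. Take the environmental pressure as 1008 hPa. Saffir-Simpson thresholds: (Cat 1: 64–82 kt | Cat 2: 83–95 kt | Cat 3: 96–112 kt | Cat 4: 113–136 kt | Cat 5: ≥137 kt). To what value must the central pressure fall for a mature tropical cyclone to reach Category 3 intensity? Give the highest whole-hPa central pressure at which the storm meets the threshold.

Category 3 begins at V = 96 kt.
Required ΔP = (96/6.25)^(1/0.637) = 15.360^1.570 ≈ 72.86 hPa.
P_c ≤ 1008 − 72.86 = 935.14, so the highest integer P_c is 935 hPa.

935 hPa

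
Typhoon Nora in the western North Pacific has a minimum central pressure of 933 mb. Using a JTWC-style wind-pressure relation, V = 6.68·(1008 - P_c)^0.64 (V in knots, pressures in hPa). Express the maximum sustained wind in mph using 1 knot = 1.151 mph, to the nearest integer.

ΔP = 1008 − 933 = 75 mb.
V ≈ 6.68 × 75^0.64 = 6.68 × 15.850 ≈ 105.880 kt.
105.880 × 1.151 ≈ 121.87 mph → 122 mph.

122 mph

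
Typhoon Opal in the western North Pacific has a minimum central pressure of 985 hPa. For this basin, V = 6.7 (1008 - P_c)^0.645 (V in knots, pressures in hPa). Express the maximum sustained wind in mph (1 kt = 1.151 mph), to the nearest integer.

ΔP = 1008 − 985 = 23 hPa.
V ≈ 6.7 × 23^0.645 = 6.7 × 7.556 ≈ 50.628 kt.
50.628 × 1.151 ≈ 58.27 mph → 58 mph.

58 mph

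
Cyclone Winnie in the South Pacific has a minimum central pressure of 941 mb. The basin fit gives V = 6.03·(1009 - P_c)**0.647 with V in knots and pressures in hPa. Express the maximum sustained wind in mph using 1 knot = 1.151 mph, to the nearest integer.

106 mph

ΔP = 1009 − 941 = 68 mb.
V ≈ 6.03 × 68^0.647 = 6.03 × 15.333 ≈ 92.459 kt.
92.459 × 1.151 ≈ 106.42 mph → 106 mph.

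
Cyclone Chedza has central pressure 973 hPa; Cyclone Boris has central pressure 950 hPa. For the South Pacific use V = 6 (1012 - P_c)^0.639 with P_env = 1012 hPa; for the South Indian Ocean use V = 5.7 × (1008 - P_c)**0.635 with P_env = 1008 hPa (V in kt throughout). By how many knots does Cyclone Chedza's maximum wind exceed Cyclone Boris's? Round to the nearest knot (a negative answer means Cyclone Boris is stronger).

-13 kt

Cyclone Chedza: ΔP = 39; V ≈ 6 × 39^0.639 ≈ 62.35 kt.
Cyclone Boris: ΔP = 58; V ≈ 5.7 × 58^0.635 ≈ 75.10 kt.
Difference ≈ 62.35 − 75.10 = -12.75 → -13 kt.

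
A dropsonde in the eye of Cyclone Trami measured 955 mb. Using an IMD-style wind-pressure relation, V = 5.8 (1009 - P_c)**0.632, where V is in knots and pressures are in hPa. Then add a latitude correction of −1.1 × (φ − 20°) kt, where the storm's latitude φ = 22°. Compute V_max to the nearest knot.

70 kt

ΔP = 1009 − 955 = 54 mb.
54^0.632 ≈ 12.442.
V ≈ 5.8 × 12.442 ≈ 72.2 kt.
Latitude correction: −1.1 × (22 − 20) = -2.2 kt.
Corrected V ≈ 70 kt → 70 kt.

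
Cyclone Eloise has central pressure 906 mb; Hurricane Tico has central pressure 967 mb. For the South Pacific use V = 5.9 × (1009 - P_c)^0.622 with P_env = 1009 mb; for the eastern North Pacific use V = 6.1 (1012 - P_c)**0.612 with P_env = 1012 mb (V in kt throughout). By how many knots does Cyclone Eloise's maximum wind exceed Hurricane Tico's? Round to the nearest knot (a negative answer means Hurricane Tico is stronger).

Cyclone Eloise: ΔP = 103; V ≈ 5.9 × 103^0.622 ≈ 105.40 kt.
Hurricane Tico: ΔP = 45; V ≈ 6.1 × 45^0.612 ≈ 62.68 kt.
Difference ≈ 105.40 − 62.68 = 42.72 → 43 kt.

43 kt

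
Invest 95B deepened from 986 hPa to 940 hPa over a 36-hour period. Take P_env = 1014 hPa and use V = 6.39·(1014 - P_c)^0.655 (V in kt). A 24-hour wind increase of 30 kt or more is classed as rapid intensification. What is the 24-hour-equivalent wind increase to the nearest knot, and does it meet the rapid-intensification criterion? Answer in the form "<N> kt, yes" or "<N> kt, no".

34 kt, yes

V₁: ΔP = 28, V ≈ 6.39 × 28^0.655 ≈ 56.67 kt.
V₂: ΔP = 74, V ≈ 6.39 × 74^0.655 ≈ 107.11 kt.
ΔV over 36 h = 50.44 kt → 24 h equivalent = 50.44 × 24/36 ≈ 33.63 kt.
34 kt ≥ 30 kt ⇒ rapid intensification.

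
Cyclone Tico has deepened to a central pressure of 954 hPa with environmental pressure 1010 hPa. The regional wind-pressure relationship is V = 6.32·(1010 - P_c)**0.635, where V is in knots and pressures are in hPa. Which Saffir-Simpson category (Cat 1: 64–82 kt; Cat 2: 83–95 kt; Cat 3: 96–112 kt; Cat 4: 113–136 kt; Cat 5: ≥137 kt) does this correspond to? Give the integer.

1

ΔP = 1010 − 954 = 56 hPa.
V ≈ 6.32 × 56^0.635 = 6.32 × 12.89 ≈ 81 kt.
81 kt falls in the Category 1 band.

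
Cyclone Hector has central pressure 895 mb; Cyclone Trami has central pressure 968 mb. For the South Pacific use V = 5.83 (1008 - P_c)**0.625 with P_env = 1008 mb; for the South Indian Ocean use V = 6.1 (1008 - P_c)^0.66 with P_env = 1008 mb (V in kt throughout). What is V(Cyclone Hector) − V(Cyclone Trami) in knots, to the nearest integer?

42 kt

Cyclone Hector: ΔP = 113; V ≈ 5.83 × 113^0.625 ≈ 111.90 kt.
Cyclone Trami: ΔP = 40; V ≈ 6.1 × 40^0.66 ≈ 69.61 kt.
Difference ≈ 111.90 − 69.61 = 42.29 → 42 kt.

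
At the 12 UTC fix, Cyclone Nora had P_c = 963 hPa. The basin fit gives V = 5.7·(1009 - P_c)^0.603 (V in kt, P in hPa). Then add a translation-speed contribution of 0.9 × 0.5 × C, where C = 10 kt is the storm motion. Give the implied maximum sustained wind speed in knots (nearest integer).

ΔP = 1009 − 963 = 46 hPa.
46^0.603 ≈ 10.061.
V ≈ 5.7 × 10.061 ≈ 57.3 kt.
Translation term: 0.9 × 0.5 × 10 = 4.5 kt.
Corrected V ≈ 61.8 kt → 62 kt.

62 kt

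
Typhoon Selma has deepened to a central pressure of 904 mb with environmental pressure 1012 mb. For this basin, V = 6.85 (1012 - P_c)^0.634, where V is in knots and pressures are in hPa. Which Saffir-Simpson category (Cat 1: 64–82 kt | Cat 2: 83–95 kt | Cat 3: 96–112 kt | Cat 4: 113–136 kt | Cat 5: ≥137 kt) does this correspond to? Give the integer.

4

ΔP = 1012 − 904 = 108 mb.
V ≈ 6.85 × 108^0.634 = 6.85 × 19.46 ≈ 133 kt.
133 kt falls in the Category 4 band.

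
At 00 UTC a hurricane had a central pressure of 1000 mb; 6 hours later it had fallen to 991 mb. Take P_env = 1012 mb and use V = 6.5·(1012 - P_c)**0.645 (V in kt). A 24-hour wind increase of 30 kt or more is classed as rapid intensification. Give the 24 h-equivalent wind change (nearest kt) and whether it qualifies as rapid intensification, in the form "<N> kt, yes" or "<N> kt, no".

56 kt, yes

V₁: ΔP = 12, V ≈ 6.5 × 12^0.645 ≈ 32.28 kt.
V₂: ΔP = 21, V ≈ 6.5 × 21^0.645 ≈ 46.32 kt.
ΔV over 6 h = 14.04 kt → 24 h equivalent = 14.04 × 24/6 ≈ 56.16 kt.
56 kt ≥ 30 kt ⇒ rapid intensification.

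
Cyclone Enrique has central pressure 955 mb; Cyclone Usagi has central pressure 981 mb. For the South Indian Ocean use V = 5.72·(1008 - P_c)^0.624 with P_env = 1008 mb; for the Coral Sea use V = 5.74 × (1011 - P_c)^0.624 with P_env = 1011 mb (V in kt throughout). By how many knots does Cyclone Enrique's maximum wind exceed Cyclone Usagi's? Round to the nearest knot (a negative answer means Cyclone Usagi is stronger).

Cyclone Enrique: ΔP = 53; V ≈ 5.72 × 53^0.624 ≈ 68.13 kt.
Cyclone Usagi: ΔP = 30; V ≈ 5.74 × 30^0.624 ≈ 47.93 kt.
Difference ≈ 68.13 − 47.93 = 20.20 → 20 kt.

20 kt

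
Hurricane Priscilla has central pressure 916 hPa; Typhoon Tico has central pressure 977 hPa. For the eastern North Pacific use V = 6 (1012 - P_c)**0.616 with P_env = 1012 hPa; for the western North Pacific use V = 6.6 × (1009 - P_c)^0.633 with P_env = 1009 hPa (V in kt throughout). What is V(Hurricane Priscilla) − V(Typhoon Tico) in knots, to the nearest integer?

41 kt

Hurricane Priscilla: ΔP = 96; V ≈ 6 × 96^0.616 ≈ 99.82 kt.
Typhoon Tico: ΔP = 32; V ≈ 6.6 × 32^0.633 ≈ 59.20 kt.
Difference ≈ 99.82 − 59.20 = 40.62 → 41 kt.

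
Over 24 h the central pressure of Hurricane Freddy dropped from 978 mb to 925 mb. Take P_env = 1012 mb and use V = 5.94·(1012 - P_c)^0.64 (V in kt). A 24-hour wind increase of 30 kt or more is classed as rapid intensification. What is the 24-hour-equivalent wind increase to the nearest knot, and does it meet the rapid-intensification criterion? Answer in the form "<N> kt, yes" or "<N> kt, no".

V₁: ΔP = 34, V ≈ 5.94 × 34^0.64 ≈ 56.75 kt.
V₂: ΔP = 87, V ≈ 5.94 × 87^0.64 ≈ 103.53 kt.
ΔV over 24 h = 46.78 kt → 24 h equivalent = 46.78 × 24/24 ≈ 46.78 kt.
47 kt ≥ 30 kt ⇒ rapid intensification.

47 kt, yes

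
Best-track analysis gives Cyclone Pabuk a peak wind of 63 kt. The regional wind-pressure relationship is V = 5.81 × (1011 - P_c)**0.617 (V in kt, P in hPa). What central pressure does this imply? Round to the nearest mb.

ΔP = (V / 5.81)^(1/0.617) = (63/5.81)^1.621.
63/5.81 = 10.843; 10.843^1.621 ≈ 47.61 mb.
P_c = 1011 − 47.61 = 963.39 ≈ 963 mb.

963 mb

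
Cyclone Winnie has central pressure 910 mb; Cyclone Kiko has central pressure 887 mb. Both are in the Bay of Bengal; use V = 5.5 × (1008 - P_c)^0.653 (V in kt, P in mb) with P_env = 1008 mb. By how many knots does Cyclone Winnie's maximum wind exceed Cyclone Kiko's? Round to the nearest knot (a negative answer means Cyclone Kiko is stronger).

Cyclone Winnie: ΔP = 98; V ≈ 5.5 × 98^0.653 ≈ 109.81 kt.
Cyclone Kiko: ΔP = 121; V ≈ 5.5 × 121^0.653 ≈ 126.01 kt.
Difference ≈ 109.81 − 126.01 = -16.20 → -16 kt.

-16 kt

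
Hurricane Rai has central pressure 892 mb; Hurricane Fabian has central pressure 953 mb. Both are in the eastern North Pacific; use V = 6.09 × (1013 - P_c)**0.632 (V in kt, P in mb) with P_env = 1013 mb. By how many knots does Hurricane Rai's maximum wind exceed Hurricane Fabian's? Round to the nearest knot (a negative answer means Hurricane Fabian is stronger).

Hurricane Rai: ΔP = 121; V ≈ 6.09 × 121^0.632 ≈ 126.16 kt.
Hurricane Fabian: ΔP = 60; V ≈ 6.09 × 60^0.632 ≈ 80.99 kt.
Difference ≈ 126.16 − 80.99 = 45.17 → 45 kt.

45 kt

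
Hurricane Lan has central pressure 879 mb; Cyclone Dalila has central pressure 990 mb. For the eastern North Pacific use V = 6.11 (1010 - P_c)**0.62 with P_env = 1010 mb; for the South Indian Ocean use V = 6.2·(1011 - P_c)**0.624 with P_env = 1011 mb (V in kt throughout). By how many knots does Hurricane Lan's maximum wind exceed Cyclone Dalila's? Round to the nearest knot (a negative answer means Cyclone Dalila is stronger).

84 kt

Hurricane Lan: ΔP = 131; V ≈ 6.11 × 131^0.62 ≈ 125.53 kt.
Cyclone Dalila: ΔP = 21; V ≈ 6.2 × 21^0.624 ≈ 41.44 kt.
Difference ≈ 125.53 − 41.44 = 84.09 → 84 kt.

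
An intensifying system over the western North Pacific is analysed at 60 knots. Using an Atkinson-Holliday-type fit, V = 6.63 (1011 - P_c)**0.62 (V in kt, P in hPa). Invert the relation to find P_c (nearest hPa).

976 hPa

ΔP = (V / 6.63)^(1/0.62) = (60/6.63)^1.613.
60/6.63 = 9.050; 9.050^1.613 ≈ 34.91 hPa.
P_c = 1011 − 34.91 = 976.09 ≈ 976 hPa.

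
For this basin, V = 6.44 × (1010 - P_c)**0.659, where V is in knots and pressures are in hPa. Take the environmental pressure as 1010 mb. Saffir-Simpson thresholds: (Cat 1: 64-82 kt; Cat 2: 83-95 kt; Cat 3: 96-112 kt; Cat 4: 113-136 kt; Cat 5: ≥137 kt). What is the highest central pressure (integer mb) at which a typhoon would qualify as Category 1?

Category 1 begins at V = 64 kt.
Required ΔP = (64/6.44)^(1/0.659) = 9.938^1.517 ≈ 32.61 mb.
P_c ≤ 1010 − 32.61 = 977.39, so the highest integer P_c is 977 mb.

977 mb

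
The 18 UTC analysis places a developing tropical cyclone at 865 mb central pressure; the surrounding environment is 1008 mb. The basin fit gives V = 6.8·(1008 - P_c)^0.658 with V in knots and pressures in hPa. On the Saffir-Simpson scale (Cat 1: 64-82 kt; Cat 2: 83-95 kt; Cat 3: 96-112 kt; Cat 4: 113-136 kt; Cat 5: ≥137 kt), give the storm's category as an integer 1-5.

5

ΔP = 1008 − 865 = 143 mb.
V ≈ 6.8 × 143^0.658 = 6.8 × 26.19 ≈ 178 kt.
178 kt falls in the Category 5 band.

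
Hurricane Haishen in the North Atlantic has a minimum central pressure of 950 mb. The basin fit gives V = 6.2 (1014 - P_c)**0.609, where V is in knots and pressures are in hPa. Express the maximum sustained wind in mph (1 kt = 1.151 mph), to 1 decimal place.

89.8 mph

ΔP = 1014 − 950 = 64 mb.
V ≈ 6.2 × 64^0.609 = 6.2 × 12.588 ≈ 78.047 kt.
78.047 × 1.151 ≈ 89.83 mph → 89.8 mph.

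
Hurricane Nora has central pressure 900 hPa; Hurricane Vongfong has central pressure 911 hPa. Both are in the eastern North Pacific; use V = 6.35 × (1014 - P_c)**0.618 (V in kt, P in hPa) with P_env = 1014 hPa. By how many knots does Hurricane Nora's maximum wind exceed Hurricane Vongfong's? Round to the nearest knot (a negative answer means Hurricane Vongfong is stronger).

7 kt

Hurricane Nora: ΔP = 114; V ≈ 6.35 × 114^0.618 ≈ 118.56 kt.
Hurricane Vongfong: ΔP = 103; V ≈ 6.35 × 103^0.618 ≈ 111.35 kt.
Difference ≈ 118.56 − 111.35 = 7.21 → 7 kt.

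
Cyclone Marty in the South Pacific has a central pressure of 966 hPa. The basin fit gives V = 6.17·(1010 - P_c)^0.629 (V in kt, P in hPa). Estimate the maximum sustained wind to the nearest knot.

ΔP = 1010 − 966 = 44 hPa.
44^0.629 ≈ 10.808.
V ≈ 6.17 × 10.808 ≈ 66.7 kt.

67 kt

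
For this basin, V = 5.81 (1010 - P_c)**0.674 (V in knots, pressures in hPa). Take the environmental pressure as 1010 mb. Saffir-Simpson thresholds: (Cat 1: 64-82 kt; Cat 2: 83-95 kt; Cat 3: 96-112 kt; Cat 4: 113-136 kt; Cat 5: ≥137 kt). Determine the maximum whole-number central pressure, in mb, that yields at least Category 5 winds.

Category 5 begins at V = 137 kt.
Required ΔP = (137/5.81)^(1/0.674) = 23.580^1.484 ≈ 108.75 mb.
P_c ≤ 1010 − 108.75 = 901.25, so the highest integer P_c is 901 mb.

901 mb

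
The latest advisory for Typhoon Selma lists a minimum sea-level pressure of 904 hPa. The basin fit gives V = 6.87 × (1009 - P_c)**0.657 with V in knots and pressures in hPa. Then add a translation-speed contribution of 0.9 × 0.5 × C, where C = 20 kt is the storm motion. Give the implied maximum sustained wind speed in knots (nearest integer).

ΔP = 1009 − 904 = 105 hPa.
105^0.657 ≈ 21.278.
V ≈ 6.87 × 21.278 ≈ 146.2 kt.
Translation term: 0.9 × 0.5 × 20 = 9 kt.
Corrected V ≈ 155.2 kt → 155 kt.

155 kt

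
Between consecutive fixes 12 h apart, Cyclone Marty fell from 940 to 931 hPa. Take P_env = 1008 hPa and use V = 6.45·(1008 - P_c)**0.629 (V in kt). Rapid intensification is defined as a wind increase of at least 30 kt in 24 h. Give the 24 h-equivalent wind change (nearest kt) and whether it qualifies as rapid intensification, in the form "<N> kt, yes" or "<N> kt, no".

V₁: ΔP = 68, V ≈ 6.45 × 68^0.629 ≈ 91.67 kt.
V₂: ΔP = 77, V ≈ 6.45 × 77^0.629 ≈ 99.12 kt.
ΔV over 12 h = 7.45 kt → 24 h equivalent = 7.45 × 24/12 ≈ 14.90 kt.
15 kt < 30 kt ⇒ not rapid intensification.

15 kt, no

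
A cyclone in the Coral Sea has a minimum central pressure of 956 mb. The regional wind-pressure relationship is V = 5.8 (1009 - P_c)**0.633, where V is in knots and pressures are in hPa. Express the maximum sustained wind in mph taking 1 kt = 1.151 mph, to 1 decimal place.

ΔP = 1009 − 956 = 53 mb.
V ≈ 5.8 × 53^0.633 = 5.8 × 12.344 ≈ 71.597 kt.
71.597 × 1.151 ≈ 82.41 mph → 82.4 mph.

82.4 mph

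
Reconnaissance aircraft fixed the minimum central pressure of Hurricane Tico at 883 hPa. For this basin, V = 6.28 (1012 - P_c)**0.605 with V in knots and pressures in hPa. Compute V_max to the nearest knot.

ΔP = 1012 − 883 = 129 hPa.
129^0.605 ≈ 18.919.
V ≈ 6.28 × 18.919 ≈ 118.8 kt.

119 kt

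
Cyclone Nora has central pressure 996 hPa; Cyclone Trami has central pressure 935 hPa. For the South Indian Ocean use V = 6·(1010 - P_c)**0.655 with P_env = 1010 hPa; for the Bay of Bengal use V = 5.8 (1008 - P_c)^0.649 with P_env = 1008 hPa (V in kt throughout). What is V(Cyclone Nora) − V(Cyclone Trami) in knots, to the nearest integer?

-60 kt

Cyclone Nora: ΔP = 14; V ≈ 6 × 14^0.655 ≈ 33.80 kt.
Cyclone Trami: ΔP = 73; V ≈ 5.8 × 73^0.649 ≈ 93.91 kt.
Difference ≈ 33.80 − 93.91 = -60.11 → -60 kt.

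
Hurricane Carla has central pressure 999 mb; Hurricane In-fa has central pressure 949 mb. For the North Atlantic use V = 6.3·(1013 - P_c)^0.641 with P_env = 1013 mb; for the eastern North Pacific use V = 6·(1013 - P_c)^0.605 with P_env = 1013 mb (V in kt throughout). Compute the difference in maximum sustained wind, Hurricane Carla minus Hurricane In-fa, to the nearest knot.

-40 kt

Hurricane Carla: ΔP = 14; V ≈ 6.3 × 14^0.641 ≈ 34.20 kt.
Hurricane In-fa: ΔP = 64; V ≈ 6 × 64^0.605 ≈ 74.28 kt.
Difference ≈ 34.20 − 74.28 = -40.08 → -40 kt.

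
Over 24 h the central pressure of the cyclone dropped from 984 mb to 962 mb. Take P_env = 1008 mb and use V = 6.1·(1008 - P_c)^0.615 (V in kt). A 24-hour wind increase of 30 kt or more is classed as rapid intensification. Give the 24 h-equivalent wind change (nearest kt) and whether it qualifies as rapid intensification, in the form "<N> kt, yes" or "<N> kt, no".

21 kt, no

V₁: ΔP = 24, V ≈ 6.1 × 24^0.615 ≈ 43.07 kt.
V₂: ΔP = 46, V ≈ 6.1 × 46^0.615 ≈ 64.26 kt.
ΔV over 24 h = 21.19 kt → 24 h equivalent = 21.19 × 24/24 ≈ 21.19 kt.
21 kt < 30 kt ⇒ not rapid intensification.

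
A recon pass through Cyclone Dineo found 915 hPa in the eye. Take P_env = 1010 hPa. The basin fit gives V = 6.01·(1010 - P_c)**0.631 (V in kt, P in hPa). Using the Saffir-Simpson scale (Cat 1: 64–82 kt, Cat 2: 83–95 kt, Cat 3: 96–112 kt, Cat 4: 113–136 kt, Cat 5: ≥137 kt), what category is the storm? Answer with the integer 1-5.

ΔP = 1010 − 915 = 95 hPa.
V ≈ 6.01 × 95^0.631 = 6.01 × 17.70 ≈ 106 kt.
106 kt falls in the Category 3 band.

3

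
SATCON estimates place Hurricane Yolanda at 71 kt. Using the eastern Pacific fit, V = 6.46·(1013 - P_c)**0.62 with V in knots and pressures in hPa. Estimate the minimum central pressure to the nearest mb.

ΔP = (V / 6.46)^(1/0.62) = (71/6.46)^1.613.
71/6.46 = 10.991; 10.991^1.613 ≈ 47.76 mb.
P_c = 1013 − 47.76 = 965.24 ≈ 965 mb.

965 mb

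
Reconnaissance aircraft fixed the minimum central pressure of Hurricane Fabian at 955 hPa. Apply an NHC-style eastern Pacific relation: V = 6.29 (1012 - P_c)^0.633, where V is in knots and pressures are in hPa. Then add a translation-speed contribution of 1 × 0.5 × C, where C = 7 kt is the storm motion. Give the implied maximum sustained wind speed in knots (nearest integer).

ΔP = 1012 − 955 = 57 hPa.
57^0.633 ≈ 12.926.
V ≈ 6.29 × 12.926 ≈ 81.3 kt.
Translation term: 1 × 0.5 × 7 = 3.5 kt.
Corrected V ≈ 84.8 kt → 85 kt.

85 kt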